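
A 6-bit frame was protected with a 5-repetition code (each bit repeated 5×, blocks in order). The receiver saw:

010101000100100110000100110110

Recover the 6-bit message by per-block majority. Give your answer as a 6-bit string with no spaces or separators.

Block 1 (01010): 2 ones → 0
Block 2 (10001): 2 ones → 0
Block 3 (00100): 1 one → 0
Block 4 (11000): 2 ones → 0
Block 5 (01001): 2 ones → 0
Block 6 (10110): 3 ones → 1

000001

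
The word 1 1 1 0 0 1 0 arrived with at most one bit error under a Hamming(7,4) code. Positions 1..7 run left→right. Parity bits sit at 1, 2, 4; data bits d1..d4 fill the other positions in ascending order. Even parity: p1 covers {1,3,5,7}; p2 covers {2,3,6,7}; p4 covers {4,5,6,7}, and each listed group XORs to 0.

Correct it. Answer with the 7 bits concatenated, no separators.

s1 (pos 1,3,5,7): 1⊕1⊕0⊕0 = 0
s2 (pos 2,3,6,7): 1⊕1⊕1⊕0 = 1
s4 (pos 4,5,6,7): 0⊕0⊕1⊕0 = 1
Syndrome s4…s1 = 110 → error at position 6.
Flip position 6: 1110010 → 1110000

1110000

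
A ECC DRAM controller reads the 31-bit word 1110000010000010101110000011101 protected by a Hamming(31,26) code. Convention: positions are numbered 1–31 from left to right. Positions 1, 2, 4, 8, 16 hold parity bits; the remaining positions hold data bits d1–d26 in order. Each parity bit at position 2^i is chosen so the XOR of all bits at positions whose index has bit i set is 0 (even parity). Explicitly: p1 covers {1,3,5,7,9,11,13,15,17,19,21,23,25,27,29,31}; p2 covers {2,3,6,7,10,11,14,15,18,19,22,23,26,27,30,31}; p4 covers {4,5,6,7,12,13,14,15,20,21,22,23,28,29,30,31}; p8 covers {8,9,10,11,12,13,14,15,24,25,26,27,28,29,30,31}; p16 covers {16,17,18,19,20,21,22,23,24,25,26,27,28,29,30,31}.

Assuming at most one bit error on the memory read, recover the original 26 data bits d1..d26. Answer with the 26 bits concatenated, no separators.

10001000001101110000011101

s1 (pos 1,3,5,7,9,11,13,15,17,19,21,23,25,27,29,31): 1⊕1⊕0⊕0⊕1⊕0⊕0⊕1⊕1⊕1⊕1⊕0⊕0⊕1⊕1⊕1 = 0
s2 (pos 2,3,6,7,10,11,14,15,18,19,22,23,26,27,30,31): 1⊕1⊕0⊕0⊕0⊕0⊕0⊕1⊕0⊕1⊕0⊕0⊕0⊕1⊕0⊕1 = 0
s4 (pos 4,5,6,7,12,13,14,15,20,21,22,23,28,29,30,31): 0⊕0⊕0⊕0⊕0⊕0⊕0⊕1⊕1⊕1⊕0⊕0⊕1⊕1⊕0⊕1 = 0
s8 (pos 8,9,10,11,12,13,14,15,24,25,26,27,28,29,30,31): 0⊕1⊕0⊕0⊕0⊕0⊕0⊕1⊕0⊕0⊕0⊕1⊕1⊕1⊕0⊕1 = 0
s16 (pos 16,17,18,19,20,21,22,23,24,25,26,27,28,29,30,31): 0⊕1⊕0⊕1⊕1⊕1⊕0⊕0⊕0⊕0⊕0⊕1⊕1⊕1⊕0⊕1 = 0
Syndrome s16…s1 = 00000 → no error.
Read data bits from positions 3,5,6,7,9,10,11,12,13,14,15,17,18,19,20,21,22,23,24,25,26,27,28,29,30,31: 10001000001101110000011101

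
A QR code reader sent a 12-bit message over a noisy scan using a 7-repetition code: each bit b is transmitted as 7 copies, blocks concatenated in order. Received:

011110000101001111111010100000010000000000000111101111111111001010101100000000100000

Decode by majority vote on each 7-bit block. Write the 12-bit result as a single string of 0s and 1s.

Block 1 (0111100): 4 ones → 1
Block 2 (0010100): 2 ones → 0
Block 3 (1111111): 7 ones → 1
Block 4 (0101000): 2 ones → 0
Block 5 (0001000): 1 one → 0
Block 6 (0000000): 0 ones → 0
Block 7 (0001111): 4 ones → 1
Block 8 (0111111): 6 ones → 1
Block 9 (1111001): 5 ones → 1
Block 10 (0101011): 4 ones → 1
Block 11 (0000000): 0 ones → 0
Block 12 (0100000): 1 one → 0

101000111100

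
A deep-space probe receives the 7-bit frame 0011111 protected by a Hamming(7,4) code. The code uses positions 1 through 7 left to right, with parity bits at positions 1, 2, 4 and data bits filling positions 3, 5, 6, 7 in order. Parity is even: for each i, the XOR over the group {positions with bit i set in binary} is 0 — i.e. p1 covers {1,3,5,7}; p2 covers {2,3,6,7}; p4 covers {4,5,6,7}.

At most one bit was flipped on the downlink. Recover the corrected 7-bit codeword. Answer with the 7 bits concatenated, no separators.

s1 (pos 1,3,5,7): 0⊕1⊕1⊕1 = 1
s2 (pos 2,3,6,7): 0⊕1⊕1⊕1 = 1
s4 (pos 4,5,6,7): 1⊕1⊕1⊕1 = 0
Syndrome s4…s1 = 011 → error at position 3.
Flip position 3: 0011111 → 0001111

0001111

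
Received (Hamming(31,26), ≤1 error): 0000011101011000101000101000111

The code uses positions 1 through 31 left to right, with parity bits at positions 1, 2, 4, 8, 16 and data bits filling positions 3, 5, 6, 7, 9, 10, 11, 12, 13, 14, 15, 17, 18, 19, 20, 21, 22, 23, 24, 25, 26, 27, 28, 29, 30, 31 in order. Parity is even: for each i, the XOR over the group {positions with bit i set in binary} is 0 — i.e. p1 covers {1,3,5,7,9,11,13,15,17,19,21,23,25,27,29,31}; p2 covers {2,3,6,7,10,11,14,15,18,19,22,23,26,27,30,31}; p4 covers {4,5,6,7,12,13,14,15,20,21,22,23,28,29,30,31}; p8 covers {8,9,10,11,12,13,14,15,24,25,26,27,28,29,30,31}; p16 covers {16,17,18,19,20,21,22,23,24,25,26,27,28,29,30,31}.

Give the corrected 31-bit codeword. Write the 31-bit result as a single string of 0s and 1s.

s1 (pos 1,3,5,7,9,11,13,15,17,19,21,23,25,27,29,31): 0⊕0⊕0⊕1⊕0⊕0⊕1⊕0⊕1⊕1⊕0⊕1⊕1⊕0⊕1⊕1 = 0
s2 (pos 2,3,6,7,10,11,14,15,18,19,22,23,26,27,30,31): 0⊕0⊕1⊕1⊕1⊕0⊕0⊕0⊕0⊕1⊕0⊕1⊕0⊕0⊕1⊕1 = 1
s4 (pos 4,5,6,7,12,13,14,15,20,21,22,23,28,29,30,31): 0⊕0⊕1⊕1⊕1⊕1⊕0⊕0⊕0⊕0⊕0⊕1⊕0⊕1⊕1⊕1 = 0
s8 (pos 8,9,10,11,12,13,14,15,24,25,26,27,28,29,30,31): 1⊕0⊕1⊕0⊕1⊕1⊕0⊕0⊕0⊕1⊕0⊕0⊕0⊕1⊕1⊕1 = 0
s16 (pos 16,17,18,19,20,21,22,23,24,25,26,27,28,29,30,31): 0⊕1⊕0⊕1⊕0⊕0⊕0⊕1⊕0⊕1⊕0⊕0⊕0⊕1⊕1⊕1 = 1
Syndrome s16…s1 = 10010 → error at position 18.
Flip position 18: 0000011101011000101000101000111 → 0000011101011000111000101000111

0000011101011000111000101000111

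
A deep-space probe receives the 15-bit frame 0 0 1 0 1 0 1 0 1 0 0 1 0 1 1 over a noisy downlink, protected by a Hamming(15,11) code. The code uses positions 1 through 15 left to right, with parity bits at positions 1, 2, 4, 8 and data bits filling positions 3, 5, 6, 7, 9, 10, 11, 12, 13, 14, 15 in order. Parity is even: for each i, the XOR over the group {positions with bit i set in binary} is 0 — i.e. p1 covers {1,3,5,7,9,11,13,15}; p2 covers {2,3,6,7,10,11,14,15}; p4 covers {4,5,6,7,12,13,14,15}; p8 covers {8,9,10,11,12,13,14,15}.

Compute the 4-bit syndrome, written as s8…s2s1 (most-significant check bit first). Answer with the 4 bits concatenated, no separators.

s1 (pos 1,3,5,7,9,11,13,15): 0⊕1⊕1⊕1⊕1⊕0⊕0⊕1 = 1
s2 (pos 2,3,6,7,10,11,14,15): 0⊕1⊕0⊕1⊕0⊕0⊕1⊕1 = 0
s4 (pos 4,5,6,7,12,13,14,15): 0⊕1⊕0⊕1⊕1⊕0⊕1⊕1 = 1
s8 (pos 8,9,10,11,12,13,14,15): 0⊕1⊕0⊕0⊕1⊕0⊕1⊕1 = 0
Syndrome s8…s1 = 0101 → error at position 5.

0101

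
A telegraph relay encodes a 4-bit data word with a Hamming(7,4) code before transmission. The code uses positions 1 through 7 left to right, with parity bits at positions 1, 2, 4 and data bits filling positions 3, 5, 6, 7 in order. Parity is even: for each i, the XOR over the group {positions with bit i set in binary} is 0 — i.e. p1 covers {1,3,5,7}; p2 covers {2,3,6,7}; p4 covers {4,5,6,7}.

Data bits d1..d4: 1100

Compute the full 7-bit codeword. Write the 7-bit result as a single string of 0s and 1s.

0111100

Place data at non-parity positions: p1 p2 1 p4 1 0 0
p1 (pos 1,3,5,7): XOR of data positions = 1⊕1⊕0 = 0
p2 (pos 2,3,6,7): XOR of data positions = 1⊕0⊕0 = 1
p4 (pos 4,5,6,7): XOR of data positions = 1⊕0⊕0 = 1
Codeword: 0111100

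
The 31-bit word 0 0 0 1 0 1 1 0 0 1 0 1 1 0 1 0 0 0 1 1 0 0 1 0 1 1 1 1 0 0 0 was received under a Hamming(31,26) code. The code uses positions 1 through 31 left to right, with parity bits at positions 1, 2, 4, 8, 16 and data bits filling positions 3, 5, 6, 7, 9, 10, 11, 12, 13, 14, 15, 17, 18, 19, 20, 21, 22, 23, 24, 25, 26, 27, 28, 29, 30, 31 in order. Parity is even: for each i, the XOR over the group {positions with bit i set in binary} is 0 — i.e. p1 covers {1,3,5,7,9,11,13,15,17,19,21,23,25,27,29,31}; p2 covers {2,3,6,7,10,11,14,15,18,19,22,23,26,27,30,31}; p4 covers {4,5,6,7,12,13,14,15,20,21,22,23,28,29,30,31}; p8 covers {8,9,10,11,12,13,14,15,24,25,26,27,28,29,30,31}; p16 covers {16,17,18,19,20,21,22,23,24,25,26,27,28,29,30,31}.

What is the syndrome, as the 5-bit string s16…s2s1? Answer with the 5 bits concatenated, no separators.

10101

s1 (pos 1,3,5,7,9,11,13,15,17,19,21,23,25,27,29,31): 0⊕0⊕0⊕1⊕0⊕0⊕1⊕1⊕0⊕1⊕0⊕1⊕1⊕1⊕0⊕0 = 1
s2 (pos 2,3,6,7,10,11,14,15,18,19,22,23,26,27,30,31): 0⊕0⊕1⊕1⊕1⊕0⊕0⊕1⊕0⊕1⊕0⊕1⊕1⊕1⊕0⊕0 = 0
s4 (pos 4,5,6,7,12,13,14,15,20,21,22,23,28,29,30,31): 1⊕0⊕1⊕1⊕1⊕1⊕0⊕1⊕1⊕0⊕0⊕1⊕1⊕0⊕0⊕0 = 1
s8 (pos 8,9,10,11,12,13,14,15,24,25,26,27,28,29,30,31): 0⊕0⊕1⊕0⊕1⊕1⊕0⊕1⊕0⊕1⊕1⊕1⊕1⊕0⊕0⊕0 = 0
s16 (pos 16,17,18,19,20,21,22,23,24,25,26,27,28,29,30,31): 0⊕0⊕0⊕1⊕1⊕0⊕0⊕1⊕0⊕1⊕1⊕1⊕1⊕0⊕0⊕0 = 1
Syndrome s16…s1 = 10101 → error at position 21.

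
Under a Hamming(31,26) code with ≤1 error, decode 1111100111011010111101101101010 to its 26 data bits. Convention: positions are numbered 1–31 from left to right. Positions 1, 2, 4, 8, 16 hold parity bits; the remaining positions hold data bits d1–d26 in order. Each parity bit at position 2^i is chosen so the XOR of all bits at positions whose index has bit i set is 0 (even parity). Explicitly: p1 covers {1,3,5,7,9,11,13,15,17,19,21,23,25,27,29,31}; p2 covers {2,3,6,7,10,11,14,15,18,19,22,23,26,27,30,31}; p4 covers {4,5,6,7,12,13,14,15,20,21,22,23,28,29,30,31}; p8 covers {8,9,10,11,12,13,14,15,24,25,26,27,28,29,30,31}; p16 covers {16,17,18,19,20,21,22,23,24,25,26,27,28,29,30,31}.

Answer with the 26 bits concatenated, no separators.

s1 (pos 1,3,5,7,9,11,13,15,17,19,21,23,25,27,29,31): 1⊕1⊕1⊕0⊕1⊕0⊕1⊕1⊕1⊕1⊕0⊕1⊕1⊕0⊕0⊕0 = 0
s2 (pos 2,3,6,7,10,11,14,15,18,19,22,23,26,27,30,31): 1⊕1⊕0⊕0⊕1⊕0⊕0⊕1⊕1⊕1⊕1⊕1⊕1⊕0⊕1⊕0 = 0
s4 (pos 4,5,6,7,12,13,14,15,20,21,22,23,28,29,30,31): 1⊕1⊕0⊕0⊕1⊕1⊕0⊕1⊕1⊕0⊕1⊕1⊕1⊕0⊕1⊕0 = 0
s8 (pos 8,9,10,11,12,13,14,15,24,25,26,27,28,29,30,31): 1⊕1⊕1⊕0⊕1⊕1⊕0⊕1⊕0⊕1⊕1⊕0⊕1⊕0⊕1⊕0 = 0
s16 (pos 16,17,18,19,20,21,22,23,24,25,26,27,28,29,30,31): 0⊕1⊕1⊕1⊕1⊕0⊕1⊕1⊕0⊕1⊕1⊕0⊕1⊕0⊕1⊕0 = 0
Syndrome s16…s1 = 00000 → no error.
Read data bits from positions 3,5,6,7,9,10,11,12,13,14,15,17,18,19,20,21,22,23,24,25,26,27,28,29,30,31: 11001101101111101101101010

11001101101111101101101010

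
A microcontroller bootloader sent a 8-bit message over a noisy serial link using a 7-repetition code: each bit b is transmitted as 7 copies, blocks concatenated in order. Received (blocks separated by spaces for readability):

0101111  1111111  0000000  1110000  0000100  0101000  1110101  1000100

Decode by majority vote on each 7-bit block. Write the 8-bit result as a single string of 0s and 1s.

Block 1 (0101111): 5 ones → 1
Block 2 (1111111): 7 ones → 1
Block 3 (0000000): 0 ones → 0
Block 4 (1110000): 3 ones → 0
Block 5 (0000100): 1 one → 0
Block 6 (0101000): 2 ones → 0
Block 7 (1110101): 5 ones → 1
Block 8 (1000100): 2 ones → 0

11000010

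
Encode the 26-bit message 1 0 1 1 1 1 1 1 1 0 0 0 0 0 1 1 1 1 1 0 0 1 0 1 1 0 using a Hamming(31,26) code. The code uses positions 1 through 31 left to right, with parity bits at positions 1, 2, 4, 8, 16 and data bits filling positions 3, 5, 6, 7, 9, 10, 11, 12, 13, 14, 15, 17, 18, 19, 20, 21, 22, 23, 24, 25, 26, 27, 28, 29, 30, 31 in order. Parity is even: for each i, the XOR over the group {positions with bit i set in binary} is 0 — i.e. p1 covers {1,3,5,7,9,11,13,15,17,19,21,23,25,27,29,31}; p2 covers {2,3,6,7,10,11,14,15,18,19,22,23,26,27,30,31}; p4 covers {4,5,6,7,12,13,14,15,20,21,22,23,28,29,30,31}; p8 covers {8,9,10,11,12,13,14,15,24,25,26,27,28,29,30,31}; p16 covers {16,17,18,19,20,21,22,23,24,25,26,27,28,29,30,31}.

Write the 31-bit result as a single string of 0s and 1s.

Place data at non-parity positions: p1 p2 1 p4 0 1 1 p8 1 1 1 1 1 0 0 p16 0 0 0 1 1 1 1 1 0 0 1 0 1 1 0
p1 (pos 1,3,5,7,9,11,13,15,17,19,21,23,25,27,29,31): XOR of data positions = 1⊕0⊕1⊕1⊕1⊕1⊕0⊕0⊕0⊕1⊕1⊕0⊕1⊕1⊕0 = 1
p2 (pos 2,3,6,7,10,11,14,15,18,19,22,23,26,27,30,31): XOR of data positions = 1⊕1⊕1⊕1⊕1⊕0⊕0⊕0⊕0⊕1⊕1⊕0⊕1⊕1⊕0 = 1
p4 (pos 4,5,6,7,12,13,14,15,20,21,22,23,28,29,30,31): XOR of data positions = 0⊕1⊕1⊕1⊕1⊕0⊕0⊕1⊕1⊕1⊕1⊕0⊕1⊕1⊕0 = 0
p8 (pos 8,9,10,11,12,13,14,15,24,25,26,27,28,29,30,31): XOR of data positions = 1⊕1⊕1⊕1⊕1⊕0⊕0⊕1⊕0⊕0⊕1⊕0⊕1⊕1⊕0 = 1
p16 (pos 16,17,18,19,20,21,22,23,24,25,26,27,28,29,30,31): XOR of data positions = 0⊕0⊕0⊕1⊕1⊕1⊕1⊕1⊕0⊕0⊕1⊕0⊕1⊕1⊕0 = 0
Codeword: 1110011111111000000111110010110

1110011111111000000111110010110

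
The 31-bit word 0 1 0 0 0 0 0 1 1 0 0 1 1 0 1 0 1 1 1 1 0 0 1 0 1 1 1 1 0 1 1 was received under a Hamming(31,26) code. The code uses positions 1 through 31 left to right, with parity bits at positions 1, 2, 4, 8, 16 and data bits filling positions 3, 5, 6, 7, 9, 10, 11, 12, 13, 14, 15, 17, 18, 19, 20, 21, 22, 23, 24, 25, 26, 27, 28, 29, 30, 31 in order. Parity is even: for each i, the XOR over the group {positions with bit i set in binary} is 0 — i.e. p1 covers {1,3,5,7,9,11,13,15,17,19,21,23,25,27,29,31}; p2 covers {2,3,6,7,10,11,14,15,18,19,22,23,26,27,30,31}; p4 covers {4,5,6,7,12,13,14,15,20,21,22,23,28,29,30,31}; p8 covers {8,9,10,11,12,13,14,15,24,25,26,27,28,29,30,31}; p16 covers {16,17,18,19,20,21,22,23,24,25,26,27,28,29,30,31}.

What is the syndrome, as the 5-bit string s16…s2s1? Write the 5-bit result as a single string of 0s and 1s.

s1 (pos 1,3,5,7,9,11,13,15,17,19,21,23,25,27,29,31): 0⊕0⊕0⊕0⊕1⊕0⊕1⊕1⊕1⊕1⊕0⊕1⊕1⊕1⊕0⊕1 = 1
s2 (pos 2,3,6,7,10,11,14,15,18,19,22,23,26,27,30,31): 1⊕0⊕0⊕0⊕0⊕0⊕0⊕1⊕1⊕1⊕0⊕1⊕1⊕1⊕1⊕1 = 1
s4 (pos 4,5,6,7,12,13,14,15,20,21,22,23,28,29,30,31): 0⊕0⊕0⊕0⊕1⊕1⊕0⊕1⊕1⊕0⊕0⊕1⊕1⊕0⊕1⊕1 = 0
s8 (pos 8,9,10,11,12,13,14,15,24,25,26,27,28,29,30,31): 1⊕1⊕0⊕0⊕1⊕1⊕0⊕1⊕0⊕1⊕1⊕1⊕1⊕0⊕1⊕1 = 1
s16 (pos 16,17,18,19,20,21,22,23,24,25,26,27,28,29,30,31): 0⊕1⊕1⊕1⊕1⊕0⊕0⊕1⊕0⊕1⊕1⊕1⊕1⊕0⊕1⊕1 = 1
Syndrome s16…s1 = 11011 → error at position 27.

11011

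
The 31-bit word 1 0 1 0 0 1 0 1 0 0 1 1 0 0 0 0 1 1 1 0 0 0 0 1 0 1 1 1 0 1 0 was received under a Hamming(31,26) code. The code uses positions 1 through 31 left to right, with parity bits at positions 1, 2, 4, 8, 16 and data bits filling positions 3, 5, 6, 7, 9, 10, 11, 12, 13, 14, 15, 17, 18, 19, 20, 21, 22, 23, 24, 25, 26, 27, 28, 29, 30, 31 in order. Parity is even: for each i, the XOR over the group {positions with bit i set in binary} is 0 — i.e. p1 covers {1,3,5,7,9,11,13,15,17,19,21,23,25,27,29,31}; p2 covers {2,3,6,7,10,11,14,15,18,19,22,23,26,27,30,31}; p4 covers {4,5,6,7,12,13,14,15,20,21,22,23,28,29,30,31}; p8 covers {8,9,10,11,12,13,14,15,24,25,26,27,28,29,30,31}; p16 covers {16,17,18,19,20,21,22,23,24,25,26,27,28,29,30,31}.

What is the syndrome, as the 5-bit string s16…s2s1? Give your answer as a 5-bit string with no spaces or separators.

s1 (pos 1,3,5,7,9,11,13,15,17,19,21,23,25,27,29,31): 1⊕1⊕0⊕0⊕0⊕1⊕0⊕0⊕1⊕1⊕0⊕0⊕0⊕1⊕0⊕0 = 0
s2 (pos 2,3,6,7,10,11,14,15,18,19,22,23,26,27,30,31): 0⊕1⊕1⊕0⊕0⊕1⊕0⊕0⊕1⊕1⊕0⊕0⊕1⊕1⊕1⊕0 = 0
s4 (pos 4,5,6,7,12,13,14,15,20,21,22,23,28,29,30,31): 0⊕0⊕1⊕0⊕1⊕0⊕0⊕0⊕0⊕0⊕0⊕0⊕1⊕0⊕1⊕0 = 0
s8 (pos 8,9,10,11,12,13,14,15,24,25,26,27,28,29,30,31): 1⊕0⊕0⊕1⊕1⊕0⊕0⊕0⊕1⊕0⊕1⊕1⊕1⊕0⊕1⊕0 = 0
s16 (pos 16,17,18,19,20,21,22,23,24,25,26,27,28,29,30,31): 0⊕1⊕1⊕1⊕0⊕0⊕0⊕0⊕1⊕0⊕1⊕1⊕1⊕0⊕1⊕0 = 0
Syndrome s16…s1 = 00000 → no error.

00000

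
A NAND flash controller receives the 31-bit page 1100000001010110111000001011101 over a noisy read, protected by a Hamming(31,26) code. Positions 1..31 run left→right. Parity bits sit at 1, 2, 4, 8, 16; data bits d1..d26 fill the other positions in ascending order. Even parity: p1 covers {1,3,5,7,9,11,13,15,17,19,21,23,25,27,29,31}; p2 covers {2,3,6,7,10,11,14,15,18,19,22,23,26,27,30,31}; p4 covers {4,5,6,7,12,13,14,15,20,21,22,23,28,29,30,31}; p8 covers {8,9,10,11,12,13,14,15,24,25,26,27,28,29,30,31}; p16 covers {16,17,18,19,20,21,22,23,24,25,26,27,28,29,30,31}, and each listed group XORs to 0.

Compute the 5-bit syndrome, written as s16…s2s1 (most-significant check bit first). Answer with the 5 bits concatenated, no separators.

01000

s1 (pos 1,3,5,7,9,11,13,15,17,19,21,23,25,27,29,31): 1⊕0⊕0⊕0⊕0⊕0⊕0⊕1⊕1⊕1⊕0⊕0⊕1⊕1⊕1⊕1 = 0
s2 (pos 2,3,6,7,10,11,14,15,18,19,22,23,26,27,30,31): 1⊕0⊕0⊕0⊕1⊕0⊕1⊕1⊕1⊕1⊕0⊕0⊕0⊕1⊕0⊕1 = 0
s4 (pos 4,5,6,7,12,13,14,15,20,21,22,23,28,29,30,31): 0⊕0⊕0⊕0⊕1⊕0⊕1⊕1⊕0⊕0⊕0⊕0⊕1⊕1⊕0⊕1 = 0
s8 (pos 8,9,10,11,12,13,14,15,24,25,26,27,28,29,30,31): 0⊕0⊕1⊕0⊕1⊕0⊕1⊕1⊕0⊕1⊕0⊕1⊕1⊕1⊕0⊕1 = 1
s16 (pos 16,17,18,19,20,21,22,23,24,25,26,27,28,29,30,31): 0⊕1⊕1⊕1⊕0⊕0⊕0⊕0⊕0⊕1⊕0⊕1⊕1⊕1⊕0⊕1 = 0
Syndrome s16…s1 = 01000 → error at position 8.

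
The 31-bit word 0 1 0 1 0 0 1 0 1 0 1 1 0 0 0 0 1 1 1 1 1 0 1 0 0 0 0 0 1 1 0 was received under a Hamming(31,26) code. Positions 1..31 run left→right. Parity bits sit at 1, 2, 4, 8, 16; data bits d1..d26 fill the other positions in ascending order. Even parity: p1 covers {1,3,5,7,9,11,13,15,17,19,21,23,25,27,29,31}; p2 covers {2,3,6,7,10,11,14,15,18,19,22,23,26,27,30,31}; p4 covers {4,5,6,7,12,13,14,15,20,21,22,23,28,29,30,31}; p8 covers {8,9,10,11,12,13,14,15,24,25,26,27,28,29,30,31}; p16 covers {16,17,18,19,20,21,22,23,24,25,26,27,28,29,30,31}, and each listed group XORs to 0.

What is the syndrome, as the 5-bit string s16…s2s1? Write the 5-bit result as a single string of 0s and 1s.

s1 (pos 1,3,5,7,9,11,13,15,17,19,21,23,25,27,29,31): 0⊕0⊕0⊕1⊕1⊕1⊕0⊕0⊕1⊕1⊕1⊕1⊕0⊕0⊕1⊕0 = 0
s2 (pos 2,3,6,7,10,11,14,15,18,19,22,23,26,27,30,31): 1⊕0⊕0⊕1⊕0⊕1⊕0⊕0⊕1⊕1⊕0⊕1⊕0⊕0⊕1⊕0 = 1
s4 (pos 4,5,6,7,12,13,14,15,20,21,22,23,28,29,30,31): 1⊕0⊕0⊕1⊕1⊕0⊕0⊕0⊕1⊕1⊕0⊕1⊕0⊕1⊕1⊕0 = 0
s8 (pos 8,9,10,11,12,13,14,15,24,25,26,27,28,29,30,31): 0⊕1⊕0⊕1⊕1⊕0⊕0⊕0⊕0⊕0⊕0⊕0⊕0⊕1⊕1⊕0 = 1
s16 (pos 16,17,18,19,20,21,22,23,24,25,26,27,28,29,30,31): 0⊕1⊕1⊕1⊕1⊕1⊕0⊕1⊕0⊕0⊕0⊕0⊕0⊕1⊕1⊕0 = 0
Syndrome s16…s1 = 01010 → error at position 10.

01010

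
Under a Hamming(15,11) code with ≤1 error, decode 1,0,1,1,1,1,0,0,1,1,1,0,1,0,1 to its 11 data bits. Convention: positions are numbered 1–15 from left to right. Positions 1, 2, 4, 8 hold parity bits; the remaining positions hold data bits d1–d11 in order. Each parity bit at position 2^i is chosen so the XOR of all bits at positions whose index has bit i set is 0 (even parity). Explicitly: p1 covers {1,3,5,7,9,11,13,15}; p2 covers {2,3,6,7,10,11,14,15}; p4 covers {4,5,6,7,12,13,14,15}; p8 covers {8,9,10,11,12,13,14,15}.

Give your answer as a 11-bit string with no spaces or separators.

s1 (pos 1,3,5,7,9,11,13,15): 1⊕1⊕1⊕0⊕1⊕1⊕1⊕1 = 1
s2 (pos 2,3,6,7,10,11,14,15): 0⊕1⊕1⊕0⊕1⊕1⊕0⊕1 = 1
s4 (pos 4,5,6,7,12,13,14,15): 1⊕1⊕1⊕0⊕0⊕1⊕0⊕1 = 1
s8 (pos 8,9,10,11,12,13,14,15): 0⊕1⊕1⊕1⊕0⊕1⊕0⊕1 = 1
Syndrome s8…s1 = 1111 → error at position 15.
Flip position 15: 101111001110101 → 101111001110100
Read data bits from positions 3,5,6,7,9,10,11,12,13,14,15: 11101110100

11101110100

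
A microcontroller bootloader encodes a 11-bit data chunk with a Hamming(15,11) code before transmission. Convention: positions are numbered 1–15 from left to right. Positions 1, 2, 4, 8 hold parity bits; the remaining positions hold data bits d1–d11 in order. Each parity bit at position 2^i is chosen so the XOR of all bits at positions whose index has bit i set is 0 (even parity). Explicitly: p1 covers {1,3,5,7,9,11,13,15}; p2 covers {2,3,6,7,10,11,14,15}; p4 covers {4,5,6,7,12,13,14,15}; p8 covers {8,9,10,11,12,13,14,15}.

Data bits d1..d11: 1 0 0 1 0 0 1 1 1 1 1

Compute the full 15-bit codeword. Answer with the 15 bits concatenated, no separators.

Place data at non-parity positions: p1 p2 1 p4 0 0 1 p8 0 0 1 1 1 1 1
p1 (pos 1,3,5,7,9,11,13,15): XOR of data positions = 1⊕0⊕1⊕0⊕1⊕1⊕1 = 1
p2 (pos 2,3,6,7,10,11,14,15): XOR of data positions = 1⊕0⊕1⊕0⊕1⊕1⊕1 = 1
p4 (pos 4,5,6,7,12,13,14,15): XOR of data positions = 0⊕0⊕1⊕1⊕1⊕1⊕1 = 1
p8 (pos 8,9,10,11,12,13,14,15): XOR of data positions = 0⊕0⊕1⊕1⊕1⊕1⊕1 = 1
Codeword: 111100110011111

111100110011111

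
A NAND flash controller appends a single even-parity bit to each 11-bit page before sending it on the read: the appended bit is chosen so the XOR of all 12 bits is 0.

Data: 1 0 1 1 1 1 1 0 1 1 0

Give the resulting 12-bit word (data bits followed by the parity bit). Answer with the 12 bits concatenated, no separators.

101111101100

XOR of the 11 data bits: 1⊕0⊕1⊕1⊕1⊕1⊕1⊕0⊕1⊕1⊕0 = 0
Parity bit = 0 (so all 12 bits XOR to 0).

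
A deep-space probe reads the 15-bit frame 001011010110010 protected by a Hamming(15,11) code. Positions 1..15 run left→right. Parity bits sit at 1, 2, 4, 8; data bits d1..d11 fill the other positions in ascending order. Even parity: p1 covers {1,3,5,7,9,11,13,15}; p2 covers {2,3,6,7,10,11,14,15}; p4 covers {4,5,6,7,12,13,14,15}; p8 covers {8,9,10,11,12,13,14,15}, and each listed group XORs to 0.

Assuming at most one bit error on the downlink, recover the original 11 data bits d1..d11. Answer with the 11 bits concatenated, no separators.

11110110010

s1 (pos 1,3,5,7,9,11,13,15): 0⊕1⊕1⊕0⊕0⊕1⊕0⊕0 = 1
s2 (pos 2,3,6,7,10,11,14,15): 0⊕1⊕1⊕0⊕1⊕1⊕1⊕0 = 1
s4 (pos 4,5,6,7,12,13,14,15): 0⊕1⊕1⊕0⊕0⊕0⊕1⊕0 = 1
s8 (pos 8,9,10,11,12,13,14,15): 1⊕0⊕1⊕1⊕0⊕0⊕1⊕0 = 0
Syndrome s8…s1 = 0111 → error at position 7.
Flip position 7: 001011010110010 → 001011110110010
Read data bits from positions 3,5,6,7,9,10,11,12,13,14,15: 11110110010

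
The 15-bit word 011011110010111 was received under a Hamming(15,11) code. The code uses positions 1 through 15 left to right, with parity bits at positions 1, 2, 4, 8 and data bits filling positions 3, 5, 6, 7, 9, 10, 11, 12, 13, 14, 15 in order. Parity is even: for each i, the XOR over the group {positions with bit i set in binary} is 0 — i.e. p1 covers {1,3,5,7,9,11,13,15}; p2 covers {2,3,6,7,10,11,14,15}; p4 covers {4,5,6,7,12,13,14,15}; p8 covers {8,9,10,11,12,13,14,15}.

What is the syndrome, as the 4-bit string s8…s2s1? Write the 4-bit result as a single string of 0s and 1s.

s1 (pos 1,3,5,7,9,11,13,15): 0⊕1⊕1⊕1⊕0⊕1⊕1⊕1 = 0
s2 (pos 2,3,6,7,10,11,14,15): 1⊕1⊕1⊕1⊕0⊕1⊕1⊕1 = 1
s4 (pos 4,5,6,7,12,13,14,15): 0⊕1⊕1⊕1⊕0⊕1⊕1⊕1 = 0
s8 (pos 8,9,10,11,12,13,14,15): 1⊕0⊕0⊕1⊕0⊕1⊕1⊕1 = 1
Syndrome s8…s1 = 1010 → error at position 10.

1010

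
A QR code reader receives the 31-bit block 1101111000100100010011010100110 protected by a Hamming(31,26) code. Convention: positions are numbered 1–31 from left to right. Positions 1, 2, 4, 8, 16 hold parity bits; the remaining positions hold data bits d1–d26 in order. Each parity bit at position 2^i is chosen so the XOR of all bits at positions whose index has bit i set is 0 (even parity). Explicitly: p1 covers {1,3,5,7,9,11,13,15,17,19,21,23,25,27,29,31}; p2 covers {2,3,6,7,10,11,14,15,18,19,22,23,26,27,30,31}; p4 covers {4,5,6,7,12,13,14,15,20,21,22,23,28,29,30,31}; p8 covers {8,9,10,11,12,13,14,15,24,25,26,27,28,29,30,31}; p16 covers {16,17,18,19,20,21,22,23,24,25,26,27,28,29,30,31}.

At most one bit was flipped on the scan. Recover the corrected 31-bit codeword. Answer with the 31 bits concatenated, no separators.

1101111000100100010010010100110

s1 (pos 1,3,5,7,9,11,13,15,17,19,21,23,25,27,29,31): 1⊕0⊕1⊕1⊕0⊕1⊕0⊕0⊕0⊕0⊕1⊕0⊕0⊕0⊕1⊕0 = 0
s2 (pos 2,3,6,7,10,11,14,15,18,19,22,23,26,27,30,31): 1⊕0⊕1⊕1⊕0⊕1⊕1⊕0⊕1⊕0⊕1⊕0⊕1⊕0⊕1⊕0 = 1
s4 (pos 4,5,6,7,12,13,14,15,20,21,22,23,28,29,30,31): 1⊕1⊕1⊕1⊕0⊕0⊕1⊕0⊕0⊕1⊕1⊕0⊕0⊕1⊕1⊕0 = 1
s8 (pos 8,9,10,11,12,13,14,15,24,25,26,27,28,29,30,31): 0⊕0⊕0⊕1⊕0⊕0⊕1⊕0⊕1⊕0⊕1⊕0⊕0⊕1⊕1⊕0 = 0
s16 (pos 16,17,18,19,20,21,22,23,24,25,26,27,28,29,30,31): 0⊕0⊕1⊕0⊕0⊕1⊕1⊕0⊕1⊕0⊕1⊕0⊕0⊕1⊕1⊕0 = 1
Syndrome s16…s1 = 10110 → error at position 22.
Flip position 22: 1101111000100100010011010100110 → 1101111000100100010010010100110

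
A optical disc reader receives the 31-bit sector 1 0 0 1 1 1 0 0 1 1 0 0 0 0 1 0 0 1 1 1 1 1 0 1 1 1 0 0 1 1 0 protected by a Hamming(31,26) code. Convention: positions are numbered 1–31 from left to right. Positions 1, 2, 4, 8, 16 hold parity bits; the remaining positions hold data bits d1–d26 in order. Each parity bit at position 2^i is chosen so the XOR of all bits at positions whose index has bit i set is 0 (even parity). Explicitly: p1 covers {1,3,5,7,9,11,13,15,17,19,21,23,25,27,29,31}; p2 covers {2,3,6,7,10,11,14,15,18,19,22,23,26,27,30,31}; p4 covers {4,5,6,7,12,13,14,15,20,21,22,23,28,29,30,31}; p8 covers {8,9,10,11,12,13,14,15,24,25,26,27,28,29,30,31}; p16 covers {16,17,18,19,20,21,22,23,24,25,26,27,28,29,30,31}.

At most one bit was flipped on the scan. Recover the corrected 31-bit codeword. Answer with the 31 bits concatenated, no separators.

s1 (pos 1,3,5,7,9,11,13,15,17,19,21,23,25,27,29,31): 1⊕0⊕1⊕0⊕1⊕0⊕0⊕1⊕0⊕1⊕1⊕0⊕1⊕0⊕1⊕0 = 0
s2 (pos 2,3,6,7,10,11,14,15,18,19,22,23,26,27,30,31): 0⊕0⊕1⊕0⊕1⊕0⊕0⊕1⊕1⊕1⊕1⊕0⊕1⊕0⊕1⊕0 = 0
s4 (pos 4,5,6,7,12,13,14,15,20,21,22,23,28,29,30,31): 1⊕1⊕1⊕0⊕0⊕0⊕0⊕1⊕1⊕1⊕1⊕0⊕0⊕1⊕1⊕0 = 1
s8 (pos 8,9,10,11,12,13,14,15,24,25,26,27,28,29,30,31): 0⊕1⊕1⊕0⊕0⊕0⊕0⊕1⊕1⊕1⊕1⊕0⊕0⊕1⊕1⊕0 = 0
s16 (pos 16,17,18,19,20,21,22,23,24,25,26,27,28,29,30,31): 0⊕0⊕1⊕1⊕1⊕1⊕1⊕0⊕1⊕1⊕1⊕0⊕0⊕1⊕1⊕0 = 0
Syndrome s16…s1 = 00100 → error at position 4.
Flip position 4: 1001110011000010011111011100110 → 1000110011000010011111011100110

1000110011000010011111011100110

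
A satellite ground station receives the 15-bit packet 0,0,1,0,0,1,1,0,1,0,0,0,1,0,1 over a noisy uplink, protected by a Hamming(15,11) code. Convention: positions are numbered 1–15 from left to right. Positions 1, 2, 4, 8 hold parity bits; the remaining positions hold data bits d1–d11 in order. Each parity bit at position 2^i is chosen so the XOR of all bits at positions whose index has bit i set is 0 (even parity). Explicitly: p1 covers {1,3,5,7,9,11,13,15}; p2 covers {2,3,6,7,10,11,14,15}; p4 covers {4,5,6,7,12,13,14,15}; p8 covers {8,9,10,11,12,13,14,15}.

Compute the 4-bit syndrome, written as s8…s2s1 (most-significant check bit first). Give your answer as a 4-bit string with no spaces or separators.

s1 (pos 1,3,5,7,9,11,13,15): 0⊕1⊕0⊕1⊕1⊕0⊕1⊕1 = 1
s2 (pos 2,3,6,7,10,11,14,15): 0⊕1⊕1⊕1⊕0⊕0⊕0⊕1 = 0
s4 (pos 4,5,6,7,12,13,14,15): 0⊕0⊕1⊕1⊕0⊕1⊕0⊕1 = 0
s8 (pos 8,9,10,11,12,13,14,15): 0⊕1⊕0⊕0⊕0⊕1⊕0⊕1 = 1
Syndrome s8…s1 = 1001 → error at position 9.

1001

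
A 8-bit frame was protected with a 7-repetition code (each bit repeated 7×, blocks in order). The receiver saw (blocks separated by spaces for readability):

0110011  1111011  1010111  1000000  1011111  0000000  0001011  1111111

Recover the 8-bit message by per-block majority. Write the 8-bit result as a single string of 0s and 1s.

Block 1 (0110011): 4 ones → 1
Block 2 (1111011): 6 ones → 1
Block 3 (1010111): 5 ones → 1
Block 4 (1000000): 1 one → 0
Block 5 (1011111): 6 ones → 1
Block 6 (0000000): 0 ones → 0
Block 7 (0001011): 3 ones → 0
Block 8 (1111111): 7 ones → 1

11101001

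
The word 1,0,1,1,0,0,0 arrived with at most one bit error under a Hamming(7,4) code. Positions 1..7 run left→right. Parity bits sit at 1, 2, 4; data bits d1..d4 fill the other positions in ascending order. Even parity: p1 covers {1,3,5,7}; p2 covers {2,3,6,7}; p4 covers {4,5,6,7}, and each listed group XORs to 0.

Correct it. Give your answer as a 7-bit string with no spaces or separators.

1011010

s1 (pos 1,3,5,7): 1⊕1⊕0⊕0 = 0
s2 (pos 2,3,6,7): 0⊕1⊕0⊕0 = 1
s4 (pos 4,5,6,7): 1⊕0⊕0⊕0 = 1
Syndrome s4…s1 = 110 → error at position 6.
Flip position 6: 1011000 → 1011010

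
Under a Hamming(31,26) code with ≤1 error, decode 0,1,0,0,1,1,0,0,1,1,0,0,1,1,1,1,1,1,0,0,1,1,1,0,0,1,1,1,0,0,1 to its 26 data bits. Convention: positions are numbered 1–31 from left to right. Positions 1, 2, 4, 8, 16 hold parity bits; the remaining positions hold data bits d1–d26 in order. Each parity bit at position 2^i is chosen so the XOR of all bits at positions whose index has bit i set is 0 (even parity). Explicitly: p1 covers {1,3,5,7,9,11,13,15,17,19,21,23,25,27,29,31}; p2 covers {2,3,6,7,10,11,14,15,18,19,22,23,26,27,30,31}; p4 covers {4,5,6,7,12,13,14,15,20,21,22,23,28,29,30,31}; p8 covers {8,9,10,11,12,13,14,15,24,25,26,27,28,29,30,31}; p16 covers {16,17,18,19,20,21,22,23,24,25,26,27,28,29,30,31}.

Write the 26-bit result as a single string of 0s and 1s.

01101110111110011100111001

s1 (pos 1,3,5,7,9,11,13,15,17,19,21,23,25,27,29,31): 0⊕0⊕1⊕0⊕1⊕0⊕1⊕1⊕1⊕0⊕1⊕1⊕0⊕1⊕0⊕1 = 1
s2 (pos 2,3,6,7,10,11,14,15,18,19,22,23,26,27,30,31): 1⊕0⊕1⊕0⊕1⊕0⊕1⊕1⊕1⊕0⊕1⊕1⊕1⊕1⊕0⊕1 = 1
s4 (pos 4,5,6,7,12,13,14,15,20,21,22,23,28,29,30,31): 0⊕1⊕1⊕0⊕0⊕1⊕1⊕1⊕0⊕1⊕1⊕1⊕1⊕0⊕0⊕1 = 0
s8 (pos 8,9,10,11,12,13,14,15,24,25,26,27,28,29,30,31): 0⊕1⊕1⊕0⊕0⊕1⊕1⊕1⊕0⊕0⊕1⊕1⊕1⊕0⊕0⊕1 = 1
s16 (pos 16,17,18,19,20,21,22,23,24,25,26,27,28,29,30,31): 1⊕1⊕1⊕0⊕0⊕1⊕1⊕1⊕0⊕0⊕1⊕1⊕1⊕0⊕0⊕1 = 0
Syndrome s16…s1 = 01011 → error at position 11.
Flip position 11: 0100110011001111110011100111001 → 0100110011101111110011100111001
Read data bits from positions 3,5,6,7,9,10,11,12,13,14,15,17,18,19,20,21,22,23,24,25,26,27,28,29,30,31: 01101110111110011100111001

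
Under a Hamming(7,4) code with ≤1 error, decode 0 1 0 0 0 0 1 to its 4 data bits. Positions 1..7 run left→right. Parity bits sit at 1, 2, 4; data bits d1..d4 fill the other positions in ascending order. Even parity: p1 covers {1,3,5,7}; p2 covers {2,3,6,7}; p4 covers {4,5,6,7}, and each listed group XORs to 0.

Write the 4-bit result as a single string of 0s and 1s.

s1 (pos 1,3,5,7): 0⊕0⊕0⊕1 = 1
s2 (pos 2,3,6,7): 1⊕0⊕0⊕1 = 0
s4 (pos 4,5,6,7): 0⊕0⊕0⊕1 = 1
Syndrome s4…s1 = 101 → error at position 5.
Flip position 5: 0100001 → 0100101
Read data bits from positions 3,5,6,7: 0101

0101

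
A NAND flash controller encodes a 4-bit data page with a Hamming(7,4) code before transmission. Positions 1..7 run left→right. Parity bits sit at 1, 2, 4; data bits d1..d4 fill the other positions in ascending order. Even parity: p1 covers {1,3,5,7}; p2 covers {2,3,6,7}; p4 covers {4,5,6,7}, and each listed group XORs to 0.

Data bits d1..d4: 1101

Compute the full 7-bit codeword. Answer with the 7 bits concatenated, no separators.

Place data at non-parity positions: p1 p2 1 p4 1 0 1
p1 (pos 1,3,5,7): XOR of data positions = 1⊕1⊕1 = 1
p2 (pos 2,3,6,7): XOR of data positions = 1⊕0⊕1 = 0
p4 (pos 4,5,6,7): XOR of data positions = 1⊕0⊕1 = 0
Codeword: 1010101

1010101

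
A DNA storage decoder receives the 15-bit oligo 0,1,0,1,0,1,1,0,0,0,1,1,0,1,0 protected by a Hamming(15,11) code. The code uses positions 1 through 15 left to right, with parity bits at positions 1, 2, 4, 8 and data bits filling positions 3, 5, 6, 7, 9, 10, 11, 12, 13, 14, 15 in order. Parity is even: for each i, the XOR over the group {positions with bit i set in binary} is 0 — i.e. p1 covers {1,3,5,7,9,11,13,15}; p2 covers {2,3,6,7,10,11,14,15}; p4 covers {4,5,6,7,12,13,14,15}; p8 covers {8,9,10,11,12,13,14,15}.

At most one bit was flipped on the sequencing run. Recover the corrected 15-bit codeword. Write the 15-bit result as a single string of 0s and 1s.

010101100011000

s1 (pos 1,3,5,7,9,11,13,15): 0⊕0⊕0⊕1⊕0⊕1⊕0⊕0 = 0
s2 (pos 2,3,6,7,10,11,14,15): 1⊕0⊕1⊕1⊕0⊕1⊕1⊕0 = 1
s4 (pos 4,5,6,7,12,13,14,15): 1⊕0⊕1⊕1⊕1⊕0⊕1⊕0 = 1
s8 (pos 8,9,10,11,12,13,14,15): 0⊕0⊕0⊕1⊕1⊕0⊕1⊕0 = 1
Syndrome s8…s1 = 1110 → error at position 14.
Flip position 14: 010101100011010 → 010101100011000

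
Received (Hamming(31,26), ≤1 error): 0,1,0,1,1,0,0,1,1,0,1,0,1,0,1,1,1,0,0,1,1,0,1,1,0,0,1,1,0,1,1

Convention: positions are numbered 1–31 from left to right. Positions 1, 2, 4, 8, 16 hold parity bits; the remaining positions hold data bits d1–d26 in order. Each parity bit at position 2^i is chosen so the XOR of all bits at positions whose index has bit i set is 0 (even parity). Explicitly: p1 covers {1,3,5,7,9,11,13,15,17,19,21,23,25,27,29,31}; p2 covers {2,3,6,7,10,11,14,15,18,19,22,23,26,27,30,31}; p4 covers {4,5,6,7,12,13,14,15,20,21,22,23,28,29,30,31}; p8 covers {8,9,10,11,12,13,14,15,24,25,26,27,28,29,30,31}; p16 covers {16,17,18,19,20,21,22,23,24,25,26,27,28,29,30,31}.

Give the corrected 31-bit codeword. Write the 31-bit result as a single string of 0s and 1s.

0001100110101011100110110011011

s1 (pos 1,3,5,7,9,11,13,15,17,19,21,23,25,27,29,31): 0⊕0⊕1⊕0⊕1⊕1⊕1⊕1⊕1⊕0⊕1⊕1⊕0⊕1⊕0⊕1 = 0
s2 (pos 2,3,6,7,10,11,14,15,18,19,22,23,26,27,30,31): 1⊕0⊕0⊕0⊕0⊕1⊕0⊕1⊕0⊕0⊕0⊕1⊕0⊕1⊕1⊕1 = 1
s4 (pos 4,5,6,7,12,13,14,15,20,21,22,23,28,29,30,31): 1⊕1⊕0⊕0⊕0⊕1⊕0⊕1⊕1⊕1⊕0⊕1⊕1⊕0⊕1⊕1 = 0
s8 (pos 8,9,10,11,12,13,14,15,24,25,26,27,28,29,30,31): 1⊕1⊕0⊕1⊕0⊕1⊕0⊕1⊕1⊕0⊕0⊕1⊕1⊕0⊕1⊕1 = 0
s16 (pos 16,17,18,19,20,21,22,23,24,25,26,27,28,29,30,31): 1⊕1⊕0⊕0⊕1⊕1⊕0⊕1⊕1⊕0⊕0⊕1⊕1⊕0⊕1⊕1 = 0
Syndrome s16…s1 = 00010 → error at position 2.
Flip position 2: 0101100110101011100110110011011 → 0001100110101011100110110011011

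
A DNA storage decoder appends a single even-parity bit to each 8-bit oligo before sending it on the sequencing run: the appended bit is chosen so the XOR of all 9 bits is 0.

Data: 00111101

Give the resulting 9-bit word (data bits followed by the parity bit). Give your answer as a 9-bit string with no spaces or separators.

001111011

XOR of the 8 data bits: 0⊕0⊕1⊕1⊕1⊕1⊕0⊕1 = 1
Parity bit = 1 (so all 9 bits XOR to 0).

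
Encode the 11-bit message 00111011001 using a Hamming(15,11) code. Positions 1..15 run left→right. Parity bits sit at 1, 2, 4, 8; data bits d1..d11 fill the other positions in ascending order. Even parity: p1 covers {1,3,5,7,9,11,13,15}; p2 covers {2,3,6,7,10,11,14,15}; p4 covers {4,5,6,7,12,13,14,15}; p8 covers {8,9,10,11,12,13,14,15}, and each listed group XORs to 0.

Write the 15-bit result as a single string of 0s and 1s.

Place data at non-parity positions: p1 p2 0 p4 0 1 1 p8 1 0 1 1 0 0 1
p1 (pos 1,3,5,7,9,11,13,15): XOR of data positions = 0⊕0⊕1⊕1⊕1⊕0⊕1 = 0
p2 (pos 2,3,6,7,10,11,14,15): XOR of data positions = 0⊕1⊕1⊕0⊕1⊕0⊕1 = 0
p4 (pos 4,5,6,7,12,13,14,15): XOR of data positions = 0⊕1⊕1⊕1⊕0⊕0⊕1 = 0
p8 (pos 8,9,10,11,12,13,14,15): XOR of data positions = 1⊕0⊕1⊕1⊕0⊕0⊕1 = 0
Codeword: 000001101011001

000001101011001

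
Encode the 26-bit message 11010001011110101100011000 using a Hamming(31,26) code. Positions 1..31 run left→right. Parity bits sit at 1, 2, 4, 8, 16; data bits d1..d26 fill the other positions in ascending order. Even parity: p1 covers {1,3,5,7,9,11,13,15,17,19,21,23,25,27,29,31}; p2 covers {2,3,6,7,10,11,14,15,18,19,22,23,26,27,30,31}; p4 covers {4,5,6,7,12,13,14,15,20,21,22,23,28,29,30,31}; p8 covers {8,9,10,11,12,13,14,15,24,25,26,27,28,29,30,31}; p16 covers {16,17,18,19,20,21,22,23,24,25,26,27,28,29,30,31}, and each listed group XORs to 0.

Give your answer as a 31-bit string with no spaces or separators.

1011101100010111110101100011000

Place data at non-parity positions: p1 p2 1 p4 1 0 1 p8 0 0 0 1 0 1 1 p16 1 1 0 1 0 1 1 0 0 0 1 1 0 0 0
p1 (pos 1,3,5,7,9,11,13,15,17,19,21,23,25,27,29,31): XOR of data positions = 1⊕1⊕1⊕0⊕0⊕0⊕1⊕1⊕0⊕0⊕1⊕0⊕1⊕0⊕0 = 1
p2 (pos 2,3,6,7,10,11,14,15,18,19,22,23,26,27,30,31): XOR of data positions = 1⊕0⊕1⊕0⊕0⊕1⊕1⊕1⊕0⊕1⊕1⊕0⊕1⊕0⊕0 = 0
p4 (pos 4,5,6,7,12,13,14,15,20,21,22,23,28,29,30,31): XOR of data positions = 1⊕0⊕1⊕1⊕0⊕1⊕1⊕1⊕0⊕1⊕1⊕1⊕0⊕0⊕0 = 1
p8 (pos 8,9,10,11,12,13,14,15,24,25,26,27,28,29,30,31): XOR of data positions = 0⊕0⊕0⊕1⊕0⊕1⊕1⊕0⊕0⊕0⊕1⊕1⊕0⊕0⊕0 = 1
p16 (pos 16,17,18,19,20,21,22,23,24,25,26,27,28,29,30,31): XOR of data positions = 1⊕1⊕0⊕1⊕0⊕1⊕1⊕0⊕0⊕0⊕1⊕1⊕0⊕0⊕0 = 1
Codeword: 1011101100010111110101100011000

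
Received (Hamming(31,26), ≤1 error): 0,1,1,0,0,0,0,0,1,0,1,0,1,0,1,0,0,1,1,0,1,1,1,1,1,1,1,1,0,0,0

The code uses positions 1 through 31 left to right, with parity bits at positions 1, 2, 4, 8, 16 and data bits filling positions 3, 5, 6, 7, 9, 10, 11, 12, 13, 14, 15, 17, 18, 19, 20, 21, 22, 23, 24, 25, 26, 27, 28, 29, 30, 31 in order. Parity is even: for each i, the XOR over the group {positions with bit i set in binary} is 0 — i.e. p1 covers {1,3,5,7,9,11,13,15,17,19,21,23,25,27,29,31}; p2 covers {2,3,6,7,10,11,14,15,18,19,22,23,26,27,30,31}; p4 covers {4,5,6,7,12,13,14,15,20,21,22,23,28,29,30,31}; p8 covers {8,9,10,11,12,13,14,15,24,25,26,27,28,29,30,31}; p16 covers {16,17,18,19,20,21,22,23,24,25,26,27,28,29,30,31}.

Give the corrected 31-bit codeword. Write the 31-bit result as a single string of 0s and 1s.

0110000110101010011011111111000

s1 (pos 1,3,5,7,9,11,13,15,17,19,21,23,25,27,29,31): 0⊕1⊕0⊕0⊕1⊕1⊕1⊕1⊕0⊕1⊕1⊕1⊕1⊕1⊕0⊕0 = 0
s2 (pos 2,3,6,7,10,11,14,15,18,19,22,23,26,27,30,31): 1⊕1⊕0⊕0⊕0⊕1⊕0⊕1⊕1⊕1⊕1⊕1⊕1⊕1⊕0⊕0 = 0
s4 (pos 4,5,6,7,12,13,14,15,20,21,22,23,28,29,30,31): 0⊕0⊕0⊕0⊕0⊕1⊕0⊕1⊕0⊕1⊕1⊕1⊕1⊕0⊕0⊕0 = 0
s8 (pos 8,9,10,11,12,13,14,15,24,25,26,27,28,29,30,31): 0⊕1⊕0⊕1⊕0⊕1⊕0⊕1⊕1⊕1⊕1⊕1⊕1⊕0⊕0⊕0 = 1
s16 (pos 16,17,18,19,20,21,22,23,24,25,26,27,28,29,30,31): 0⊕0⊕1⊕1⊕0⊕1⊕1⊕1⊕1⊕1⊕1⊕1⊕1⊕0⊕0⊕0 = 0
Syndrome s16…s1 = 01000 → error at position 8.
Flip position 8: 0110000010101010011011111111000 → 0110000110101010011011111111000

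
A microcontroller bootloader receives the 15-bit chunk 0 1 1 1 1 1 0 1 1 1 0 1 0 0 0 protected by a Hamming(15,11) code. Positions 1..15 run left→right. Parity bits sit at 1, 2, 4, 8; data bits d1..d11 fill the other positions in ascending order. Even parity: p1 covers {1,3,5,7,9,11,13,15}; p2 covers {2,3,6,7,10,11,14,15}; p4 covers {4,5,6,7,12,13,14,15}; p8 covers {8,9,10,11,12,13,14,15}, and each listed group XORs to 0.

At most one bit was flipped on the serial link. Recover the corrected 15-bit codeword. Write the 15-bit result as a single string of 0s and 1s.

111111011101000

s1 (pos 1,3,5,7,9,11,13,15): 0⊕1⊕1⊕0⊕1⊕0⊕0⊕0 = 1
s2 (pos 2,3,6,7,10,11,14,15): 1⊕1⊕1⊕0⊕1⊕0⊕0⊕0 = 0
s4 (pos 4,5,6,7,12,13,14,15): 1⊕1⊕1⊕0⊕1⊕0⊕0⊕0 = 0
s8 (pos 8,9,10,11,12,13,14,15): 1⊕1⊕1⊕0⊕1⊕0⊕0⊕0 = 0
Syndrome s8…s1 = 0001 → error at position 1.
Flip position 1: 011111011101000 → 111111011101000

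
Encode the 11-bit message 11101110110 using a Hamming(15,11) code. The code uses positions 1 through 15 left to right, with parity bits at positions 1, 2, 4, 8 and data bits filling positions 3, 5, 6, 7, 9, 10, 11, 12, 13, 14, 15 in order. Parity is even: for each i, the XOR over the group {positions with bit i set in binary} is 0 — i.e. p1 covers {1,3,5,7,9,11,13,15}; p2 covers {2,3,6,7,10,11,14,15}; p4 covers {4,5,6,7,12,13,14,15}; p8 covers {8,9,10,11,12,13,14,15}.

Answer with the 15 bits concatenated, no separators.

Place data at non-parity positions: p1 p2 1 p4 1 1 0 p8 1 1 1 0 1 1 0
p1 (pos 1,3,5,7,9,11,13,15): XOR of data positions = 1⊕1⊕0⊕1⊕1⊕1⊕0 = 1
p2 (pos 2,3,6,7,10,11,14,15): XOR of data positions = 1⊕1⊕0⊕1⊕1⊕1⊕0 = 1
p4 (pos 4,5,6,7,12,13,14,15): XOR of data positions = 1⊕1⊕0⊕0⊕1⊕1⊕0 = 0
p8 (pos 8,9,10,11,12,13,14,15): XOR of data positions = 1⊕1⊕1⊕0⊕1⊕1⊕0 = 1
Codeword: 111011011110110

111011011110110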